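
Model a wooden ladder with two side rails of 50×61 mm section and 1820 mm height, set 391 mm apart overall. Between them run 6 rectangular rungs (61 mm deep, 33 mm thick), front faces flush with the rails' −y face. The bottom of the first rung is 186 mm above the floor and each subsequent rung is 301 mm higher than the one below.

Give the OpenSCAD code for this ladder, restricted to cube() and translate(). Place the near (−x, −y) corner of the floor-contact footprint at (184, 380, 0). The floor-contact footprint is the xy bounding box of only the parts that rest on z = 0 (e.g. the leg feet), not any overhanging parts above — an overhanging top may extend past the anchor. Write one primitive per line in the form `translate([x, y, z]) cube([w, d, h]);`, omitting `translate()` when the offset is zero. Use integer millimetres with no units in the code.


translate([184, 380, 0]) cube([50, 61, 1820]);
translate([525, 380, 0]) cube([50, 61, 1820]);
translate([234, 380, 186]) cube([291, 61, 33]);
translate([234, 380, 487]) cube([291, 61, 33]);
translate([234, 380, 788]) cube([291, 61, 33]);
translate([234, 380, 1089]) cube([291, 61, 33]);
translate([234, 380, 1390]) cube([291, 61, 33]);
translate([234, 380, 1691]) cube([291, 61, 33]);


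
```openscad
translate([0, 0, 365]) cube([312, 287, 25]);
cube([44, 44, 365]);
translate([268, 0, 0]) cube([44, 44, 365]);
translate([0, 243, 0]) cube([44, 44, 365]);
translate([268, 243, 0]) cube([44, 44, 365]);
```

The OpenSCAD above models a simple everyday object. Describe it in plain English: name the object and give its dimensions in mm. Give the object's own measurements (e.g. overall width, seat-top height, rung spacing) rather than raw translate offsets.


A simple wooden stool: a rectangular seat 312 mm (x) by 287 mm (y), 25 mm thick, top face at z = 390 mm, on four square legs, each 44×44 mm in cross-section. The legs rest on z = 0, each flush with a corner of the seat.


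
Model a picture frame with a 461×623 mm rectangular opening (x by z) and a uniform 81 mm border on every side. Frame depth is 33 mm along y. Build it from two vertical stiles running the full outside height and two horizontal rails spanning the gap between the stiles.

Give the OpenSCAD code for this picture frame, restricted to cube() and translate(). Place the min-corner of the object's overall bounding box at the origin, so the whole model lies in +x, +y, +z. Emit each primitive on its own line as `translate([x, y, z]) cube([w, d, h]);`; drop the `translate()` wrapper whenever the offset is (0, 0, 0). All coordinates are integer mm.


cube([81, 33, 785]);
translate([542, 0, 0]) cube([81, 33, 785]);
translate([81, 0, 0]) cube([461, 33, 81]);
translate([81, 0, 704]) cube([461, 33, 81]);


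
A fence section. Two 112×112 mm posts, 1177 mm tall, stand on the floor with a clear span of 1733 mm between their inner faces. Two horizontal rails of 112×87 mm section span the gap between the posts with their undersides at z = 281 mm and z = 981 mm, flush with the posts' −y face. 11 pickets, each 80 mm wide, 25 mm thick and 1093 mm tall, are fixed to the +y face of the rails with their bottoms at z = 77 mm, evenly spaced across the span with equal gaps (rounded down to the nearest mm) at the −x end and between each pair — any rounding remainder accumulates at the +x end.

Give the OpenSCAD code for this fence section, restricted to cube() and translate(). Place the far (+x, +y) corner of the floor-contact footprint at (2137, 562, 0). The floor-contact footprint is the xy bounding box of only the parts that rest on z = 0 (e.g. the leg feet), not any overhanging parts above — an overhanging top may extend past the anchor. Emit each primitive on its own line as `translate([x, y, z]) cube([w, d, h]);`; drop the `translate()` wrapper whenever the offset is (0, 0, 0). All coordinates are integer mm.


translate([180, 450, 0]) cube([112, 112, 1177]);
translate([2025, 450, 0]) cube([112, 112, 1177]);
translate([292, 450, 281]) cube([1733, 112, 87]);
translate([292, 450, 981]) cube([1733, 112, 87]);
translate([363, 562, 77]) cube([80, 25, 1093]);
translate([514, 562, 77]) cube([80, 25, 1093]);
translate([665, 562, 77]) cube([80, 25, 1093]);
translate([816, 562, 77]) cube([80, 25, 1093]);
translate([967, 562, 77]) cube([80, 25, 1093]);
translate([1118, 562, 77]) cube([80, 25, 1093]);
translate([1269, 562, 77]) cube([80, 25, 1093]);
translate([1420, 562, 77]) cube([80, 25, 1093]);
translate([1571, 562, 77]) cube([80, 25, 1093]);
translate([1722, 562, 77]) cube([80, 25, 1093]);
translate([1873, 562, 77]) cube([80, 25, 1093]);


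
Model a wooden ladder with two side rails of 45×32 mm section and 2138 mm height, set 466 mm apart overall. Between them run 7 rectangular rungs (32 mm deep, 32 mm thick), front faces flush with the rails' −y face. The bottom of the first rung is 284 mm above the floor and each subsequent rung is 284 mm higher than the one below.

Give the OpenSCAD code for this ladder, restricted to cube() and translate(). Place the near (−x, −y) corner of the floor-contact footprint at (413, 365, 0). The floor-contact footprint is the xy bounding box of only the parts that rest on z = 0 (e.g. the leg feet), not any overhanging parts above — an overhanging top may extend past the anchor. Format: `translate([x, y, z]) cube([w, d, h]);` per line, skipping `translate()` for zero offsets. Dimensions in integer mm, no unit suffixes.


translate([413, 365, 0]) cube([45, 32, 2138]);
translate([834, 365, 0]) cube([45, 32, 2138]);
translate([458, 365, 284]) cube([376, 32, 32]);
translate([458, 365, 568]) cube([376, 32, 32]);
translate([458, 365, 852]) cube([376, 32, 32]);
translate([458, 365, 1136]) cube([376, 32, 32]);
translate([458, 365, 1420]) cube([376, 32, 32]);
translate([458, 365, 1704]) cube([376, 32, 32]);
translate([458, 365, 1988]) cube([376, 32, 32]);


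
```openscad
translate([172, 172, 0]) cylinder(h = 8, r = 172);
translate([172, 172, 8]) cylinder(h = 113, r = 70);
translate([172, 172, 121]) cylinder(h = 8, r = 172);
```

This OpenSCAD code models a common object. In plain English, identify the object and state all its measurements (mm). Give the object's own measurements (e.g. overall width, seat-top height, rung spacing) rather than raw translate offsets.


A spool: two coaxial disc flanges of radius 172 mm and thickness 8 mm, joined by a core cylinder of radius 70 mm and height 113 mm. The lower flange rests on z = 0 and the three cylinders share a vertical axis.


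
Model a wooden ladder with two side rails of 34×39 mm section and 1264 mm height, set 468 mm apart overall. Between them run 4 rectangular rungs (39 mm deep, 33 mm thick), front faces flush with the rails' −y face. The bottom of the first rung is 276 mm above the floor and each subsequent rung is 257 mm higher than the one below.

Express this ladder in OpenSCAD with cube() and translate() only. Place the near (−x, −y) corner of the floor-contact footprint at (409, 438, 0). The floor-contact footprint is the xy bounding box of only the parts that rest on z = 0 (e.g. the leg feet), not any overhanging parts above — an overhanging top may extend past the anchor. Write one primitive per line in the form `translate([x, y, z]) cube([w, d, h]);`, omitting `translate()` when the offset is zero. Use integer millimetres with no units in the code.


translate([409, 438, 0]) cube([34, 39, 1264]);
translate([843, 438, 0]) cube([34, 39, 1264]);
translate([443, 438, 276]) cube([400, 39, 33]);
translate([443, 438, 533]) cube([400, 39, 33]);
translate([443, 438, 790]) cube([400, 39, 33]);
translate([443, 438, 1047]) cube([400, 39, 33]);


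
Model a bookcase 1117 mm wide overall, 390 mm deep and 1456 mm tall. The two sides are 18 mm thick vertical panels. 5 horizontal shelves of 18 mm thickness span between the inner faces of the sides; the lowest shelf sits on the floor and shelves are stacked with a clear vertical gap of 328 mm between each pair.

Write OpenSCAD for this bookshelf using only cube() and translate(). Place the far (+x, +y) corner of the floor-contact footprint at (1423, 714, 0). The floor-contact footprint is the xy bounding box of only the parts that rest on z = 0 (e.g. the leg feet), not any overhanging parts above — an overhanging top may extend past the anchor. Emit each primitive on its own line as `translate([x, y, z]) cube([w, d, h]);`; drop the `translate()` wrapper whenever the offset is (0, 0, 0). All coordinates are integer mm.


translate([306, 324, 0]) cube([18, 390, 1456]);
translate([1405, 324, 0]) cube([18, 390, 1456]);
translate([324, 324, 0]) cube([1081, 390, 18]);
translate([324, 324, 346]) cube([1081, 390, 18]);
translate([324, 324, 692]) cube([1081, 390, 18]);
translate([324, 324, 1038]) cube([1081, 390, 18]);
translate([324, 324, 1384]) cube([1081, 390, 18]);


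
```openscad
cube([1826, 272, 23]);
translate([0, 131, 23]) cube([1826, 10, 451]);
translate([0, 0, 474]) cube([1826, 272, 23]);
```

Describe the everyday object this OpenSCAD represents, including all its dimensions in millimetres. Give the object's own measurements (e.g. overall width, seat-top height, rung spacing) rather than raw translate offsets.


An I-beam lying along x, 1826 mm long. Overall section height 497 mm. Two flanges 272 mm wide (y) and 23 mm thick, one on the floor and one at the top; a web 10 mm thick runs between them, centred on the flange width.


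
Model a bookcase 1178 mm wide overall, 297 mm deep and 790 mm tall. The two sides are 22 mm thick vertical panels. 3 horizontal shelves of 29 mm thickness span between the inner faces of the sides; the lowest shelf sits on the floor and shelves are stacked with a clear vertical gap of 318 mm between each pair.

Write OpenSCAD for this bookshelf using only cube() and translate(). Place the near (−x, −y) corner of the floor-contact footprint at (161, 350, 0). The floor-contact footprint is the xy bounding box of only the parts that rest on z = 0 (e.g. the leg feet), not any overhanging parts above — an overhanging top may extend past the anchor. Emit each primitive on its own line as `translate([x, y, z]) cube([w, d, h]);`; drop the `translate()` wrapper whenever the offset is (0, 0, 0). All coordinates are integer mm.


translate([161, 350, 0]) cube([22, 297, 790]);
translate([1317, 350, 0]) cube([22, 297, 790]);
translate([183, 350, 0]) cube([1134, 297, 29]);
translate([183, 350, 347]) cube([1134, 297, 29]);
translate([183, 350, 694]) cube([1134, 297, 29]);


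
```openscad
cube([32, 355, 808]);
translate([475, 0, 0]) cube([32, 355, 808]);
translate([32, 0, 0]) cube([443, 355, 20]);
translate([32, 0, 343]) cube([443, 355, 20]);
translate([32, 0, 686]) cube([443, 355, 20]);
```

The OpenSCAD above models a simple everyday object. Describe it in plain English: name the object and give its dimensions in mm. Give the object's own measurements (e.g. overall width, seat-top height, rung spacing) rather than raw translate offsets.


An open bookshelf. Two side panels, each 32 mm thick, 355 mm deep and 808 mm tall, stand 507 mm apart (outside-to-outside). Between them sit 3 shelves, each 20 mm thick and 355 mm deep, spanning the full gap between the sides. The bottom shelf rests on the floor (its underside at z = 0) and the clear gap between one shelf's top and the next shelf's underside is 323 mm.


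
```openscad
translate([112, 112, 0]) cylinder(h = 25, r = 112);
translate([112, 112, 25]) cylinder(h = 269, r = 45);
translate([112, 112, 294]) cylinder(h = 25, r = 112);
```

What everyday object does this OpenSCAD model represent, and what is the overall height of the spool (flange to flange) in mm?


A spool. The overall height is 319 mm.

Three coaxial cylinders, large–small–large — a spool. Two 25 mm flanges and a 269 mm core give 25 + 269 + 25 = 319 mm.


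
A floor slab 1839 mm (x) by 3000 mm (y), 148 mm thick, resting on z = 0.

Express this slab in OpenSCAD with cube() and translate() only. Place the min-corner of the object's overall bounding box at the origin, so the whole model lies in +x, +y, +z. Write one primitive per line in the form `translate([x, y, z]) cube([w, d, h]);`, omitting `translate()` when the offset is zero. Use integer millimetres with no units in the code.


cube([1839, 3000, 148]);


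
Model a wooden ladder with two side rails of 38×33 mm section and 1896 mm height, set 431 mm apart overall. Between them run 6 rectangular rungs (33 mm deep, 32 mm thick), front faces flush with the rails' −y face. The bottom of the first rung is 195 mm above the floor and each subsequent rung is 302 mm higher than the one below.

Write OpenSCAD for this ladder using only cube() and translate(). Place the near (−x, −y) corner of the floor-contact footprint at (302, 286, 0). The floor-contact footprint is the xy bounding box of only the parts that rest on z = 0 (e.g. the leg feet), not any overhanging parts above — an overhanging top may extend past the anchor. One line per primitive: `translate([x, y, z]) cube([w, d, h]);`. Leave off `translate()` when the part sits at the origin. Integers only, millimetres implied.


translate([302, 286, 0]) cube([38, 33, 1896]);
translate([695, 286, 0]) cube([38, 33, 1896]);
translate([340, 286, 195]) cube([355, 33, 32]);
translate([340, 286, 497]) cube([355, 33, 32]);
translate([340, 286, 799]) cube([355, 33, 32]);
translate([340, 286, 1101]) cube([355, 33, 32]);
translate([340, 286, 1403]) cube([355, 33, 32]);
translate([340, 286, 1705]) cube([355, 33, 32]);


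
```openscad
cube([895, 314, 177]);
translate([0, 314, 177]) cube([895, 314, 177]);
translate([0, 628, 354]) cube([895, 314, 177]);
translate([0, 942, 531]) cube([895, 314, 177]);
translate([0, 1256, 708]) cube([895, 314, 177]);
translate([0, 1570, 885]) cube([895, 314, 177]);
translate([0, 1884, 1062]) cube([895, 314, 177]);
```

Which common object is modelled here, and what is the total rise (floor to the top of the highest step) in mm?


A staircase. The total rise is 1239 mm.

7 identical blocks, each offset up and back from the previous — a staircase. Each step is 177 mm tall and there are 7 of them, so the total rise is 7 × 177 = 1239 mm.


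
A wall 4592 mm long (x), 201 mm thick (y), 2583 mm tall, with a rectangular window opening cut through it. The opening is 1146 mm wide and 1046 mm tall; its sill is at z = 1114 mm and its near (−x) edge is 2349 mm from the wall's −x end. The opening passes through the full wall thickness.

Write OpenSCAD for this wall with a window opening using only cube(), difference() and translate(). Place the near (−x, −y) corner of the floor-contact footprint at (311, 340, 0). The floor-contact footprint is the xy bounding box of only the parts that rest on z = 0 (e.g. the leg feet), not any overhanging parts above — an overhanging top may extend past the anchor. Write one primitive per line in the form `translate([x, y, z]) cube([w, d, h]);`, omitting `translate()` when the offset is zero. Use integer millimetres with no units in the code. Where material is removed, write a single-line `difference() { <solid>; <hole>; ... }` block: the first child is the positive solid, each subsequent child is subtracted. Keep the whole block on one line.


difference() { translate([311, 340, 0]) cube([4592, 201, 2583]); translate([2660, 340, 1114]) cube([1146, 201, 1046]); }


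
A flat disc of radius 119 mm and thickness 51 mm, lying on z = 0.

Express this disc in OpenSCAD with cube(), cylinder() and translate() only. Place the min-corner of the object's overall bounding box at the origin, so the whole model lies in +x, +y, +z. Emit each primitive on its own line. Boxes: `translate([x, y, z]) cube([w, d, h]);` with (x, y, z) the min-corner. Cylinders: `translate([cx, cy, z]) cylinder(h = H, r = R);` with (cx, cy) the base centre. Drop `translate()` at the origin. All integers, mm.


translate([119, 119, 0]) cylinder(h = 51, r = 119);


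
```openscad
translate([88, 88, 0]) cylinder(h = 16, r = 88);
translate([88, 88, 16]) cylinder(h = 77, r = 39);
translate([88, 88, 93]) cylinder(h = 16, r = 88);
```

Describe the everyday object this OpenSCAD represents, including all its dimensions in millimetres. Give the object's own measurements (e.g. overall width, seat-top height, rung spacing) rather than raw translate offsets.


A spool: two coaxial disc flanges of radius 88 mm and thickness 16 mm, joined by a core cylinder of radius 39 mm and height 77 mm. The lower flange rests on z = 0 and the three cylinders share a vertical axis.


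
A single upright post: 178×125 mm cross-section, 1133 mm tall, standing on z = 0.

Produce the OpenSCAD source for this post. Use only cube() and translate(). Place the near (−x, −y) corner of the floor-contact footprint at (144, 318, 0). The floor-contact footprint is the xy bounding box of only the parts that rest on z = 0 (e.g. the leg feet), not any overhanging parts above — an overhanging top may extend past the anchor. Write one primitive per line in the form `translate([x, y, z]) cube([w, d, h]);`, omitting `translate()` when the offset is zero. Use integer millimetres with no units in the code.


translate([144, 318, 0]) cube([178, 125, 1133]);


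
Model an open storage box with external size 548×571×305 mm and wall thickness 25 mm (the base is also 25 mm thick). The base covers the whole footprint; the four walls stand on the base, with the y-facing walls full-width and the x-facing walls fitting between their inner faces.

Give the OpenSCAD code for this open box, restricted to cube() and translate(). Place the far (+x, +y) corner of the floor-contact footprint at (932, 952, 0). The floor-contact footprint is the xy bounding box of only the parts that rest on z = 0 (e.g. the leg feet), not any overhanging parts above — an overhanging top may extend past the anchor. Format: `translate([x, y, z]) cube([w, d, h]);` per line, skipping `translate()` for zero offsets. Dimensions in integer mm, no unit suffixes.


translate([384, 381, 0]) cube([548, 571, 25]);
translate([384, 381, 25]) cube([548, 25, 280]);
translate([384, 927, 25]) cube([548, 25, 280]);
translate([384, 406, 25]) cube([25, 521, 280]);
translate([907, 406, 25]) cube([25, 521, 280]);


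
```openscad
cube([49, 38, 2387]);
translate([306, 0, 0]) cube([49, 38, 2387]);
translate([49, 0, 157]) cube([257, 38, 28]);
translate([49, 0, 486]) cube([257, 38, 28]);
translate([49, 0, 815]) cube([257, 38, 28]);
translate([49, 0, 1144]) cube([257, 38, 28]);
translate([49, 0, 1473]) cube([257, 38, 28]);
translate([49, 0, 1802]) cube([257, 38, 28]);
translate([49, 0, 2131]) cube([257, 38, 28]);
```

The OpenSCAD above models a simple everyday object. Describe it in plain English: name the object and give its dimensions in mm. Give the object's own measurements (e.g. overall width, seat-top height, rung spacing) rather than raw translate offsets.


A straight ladder. Two 49×38 mm vertical rails, 2387 mm tall, stand 355 mm apart (outside-to-outside) with their front faces coplanar on the −y side. 7 rungs, each 38 mm deep and 28 mm tall, span between the inner faces of the rails, front faces flush with the rails. The lowest rung's underside is at z = 157 mm and rungs are spaced 329 mm apart (underside to underside).


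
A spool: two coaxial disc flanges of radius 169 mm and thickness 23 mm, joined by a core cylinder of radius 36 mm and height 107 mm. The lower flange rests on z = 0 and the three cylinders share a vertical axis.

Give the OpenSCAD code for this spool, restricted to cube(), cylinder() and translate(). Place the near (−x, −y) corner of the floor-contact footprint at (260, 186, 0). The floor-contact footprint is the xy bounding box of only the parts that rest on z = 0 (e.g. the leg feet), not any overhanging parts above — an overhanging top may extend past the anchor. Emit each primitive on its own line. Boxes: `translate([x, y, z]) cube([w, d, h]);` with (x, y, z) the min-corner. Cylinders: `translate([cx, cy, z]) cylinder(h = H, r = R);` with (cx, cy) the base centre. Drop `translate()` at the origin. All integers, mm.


translate([429, 355, 0]) cylinder(h = 23, r = 169);
translate([429, 355, 23]) cylinder(h = 107, r = 36);
translate([429, 355, 130]) cylinder(h = 23, r = 169);


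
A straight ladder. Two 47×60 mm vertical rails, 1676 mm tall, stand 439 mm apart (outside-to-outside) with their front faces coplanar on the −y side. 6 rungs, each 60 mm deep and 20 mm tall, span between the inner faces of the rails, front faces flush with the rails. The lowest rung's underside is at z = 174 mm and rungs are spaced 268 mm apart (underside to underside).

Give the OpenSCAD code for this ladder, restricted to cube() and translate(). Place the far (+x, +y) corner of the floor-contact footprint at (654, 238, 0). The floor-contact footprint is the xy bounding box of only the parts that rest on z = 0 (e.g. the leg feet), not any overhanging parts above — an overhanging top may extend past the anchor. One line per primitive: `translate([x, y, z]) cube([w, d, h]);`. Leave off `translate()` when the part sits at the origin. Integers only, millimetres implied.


translate([215, 178, 0]) cube([47, 60, 1676]);
translate([607, 178, 0]) cube([47, 60, 1676]);
translate([262, 178, 174]) cube([345, 60, 20]);
translate([262, 178, 442]) cube([345, 60, 20]);
translate([262, 178, 710]) cube([345, 60, 20]);
translate([262, 178, 978]) cube([345, 60, 20]);
translate([262, 178, 1246]) cube([345, 60, 20]);
translate([262, 178, 1514]) cube([345, 60, 20]);


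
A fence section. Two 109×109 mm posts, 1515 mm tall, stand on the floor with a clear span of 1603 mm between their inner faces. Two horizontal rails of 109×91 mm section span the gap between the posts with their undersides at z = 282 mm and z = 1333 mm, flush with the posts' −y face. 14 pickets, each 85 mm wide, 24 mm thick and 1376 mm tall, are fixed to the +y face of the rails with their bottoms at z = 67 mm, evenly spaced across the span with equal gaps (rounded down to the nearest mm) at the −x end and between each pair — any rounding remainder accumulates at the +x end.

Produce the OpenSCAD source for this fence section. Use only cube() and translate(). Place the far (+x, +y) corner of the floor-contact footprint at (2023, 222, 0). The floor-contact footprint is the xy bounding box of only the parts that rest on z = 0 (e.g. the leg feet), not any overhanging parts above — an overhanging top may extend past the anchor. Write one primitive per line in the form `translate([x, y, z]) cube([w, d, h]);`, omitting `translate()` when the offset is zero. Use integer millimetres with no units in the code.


translate([202, 113, 0]) cube([109, 109, 1515]);
translate([1914, 113, 0]) cube([109, 109, 1515]);
translate([311, 113, 282]) cube([1603, 109, 91]);
translate([311, 113, 1333]) cube([1603, 109, 91]);
translate([338, 222, 67]) cube([85, 24, 1376]);
translate([450, 222, 67]) cube([85, 24, 1376]);
translate([562, 222, 67]) cube([85, 24, 1376]);
translate([674, 222, 67]) cube([85, 24, 1376]);
translate([786, 222, 67]) cube([85, 24, 1376]);
translate([898, 222, 67]) cube([85, 24, 1376]);
translate([1010, 222, 67]) cube([85, 24, 1376]);
translate([1122, 222, 67]) cube([85, 24, 1376]);
translate([1234, 222, 67]) cube([85, 24, 1376]);
translate([1346, 222, 67]) cube([85, 24, 1376]);
translate([1458, 222, 67]) cube([85, 24, 1376]);
translate([1570, 222, 67]) cube([85, 24, 1376]);
translate([1682, 222, 67]) cube([85, 24, 1376]);
translate([1794, 222, 67]) cube([85, 24, 1376]);


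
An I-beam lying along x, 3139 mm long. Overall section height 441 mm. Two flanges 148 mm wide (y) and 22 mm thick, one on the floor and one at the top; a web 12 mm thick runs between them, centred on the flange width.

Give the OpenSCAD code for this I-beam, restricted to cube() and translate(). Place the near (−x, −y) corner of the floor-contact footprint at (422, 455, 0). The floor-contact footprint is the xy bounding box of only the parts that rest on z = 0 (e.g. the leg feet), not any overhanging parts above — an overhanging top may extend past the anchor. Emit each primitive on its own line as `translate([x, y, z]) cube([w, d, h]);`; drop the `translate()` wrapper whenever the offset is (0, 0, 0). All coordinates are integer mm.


translate([422, 455, 0]) cube([3139, 148, 22]);
translate([422, 523, 22]) cube([3139, 12, 397]);
translate([422, 455, 419]) cube([3139, 148, 22]);


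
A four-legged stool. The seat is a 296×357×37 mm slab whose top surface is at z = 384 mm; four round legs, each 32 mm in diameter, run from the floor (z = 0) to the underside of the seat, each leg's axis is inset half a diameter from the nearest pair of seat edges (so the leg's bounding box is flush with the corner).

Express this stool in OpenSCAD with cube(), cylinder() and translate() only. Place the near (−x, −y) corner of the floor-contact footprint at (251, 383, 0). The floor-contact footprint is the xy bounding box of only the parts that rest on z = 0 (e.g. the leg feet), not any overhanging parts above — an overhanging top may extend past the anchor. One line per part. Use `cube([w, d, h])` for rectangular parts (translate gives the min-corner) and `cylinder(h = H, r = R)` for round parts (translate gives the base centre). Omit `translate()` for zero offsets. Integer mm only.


translate([251, 383, 347]) cube([296, 357, 37]);
translate([267, 399, 0]) cylinder(h = 347, r = 16);
translate([531, 399, 0]) cylinder(h = 347, r = 16);
translate([267, 724, 0]) cylinder(h = 347, r = 16);
translate([531, 724, 0]) cylinder(h = 347, r = 16);


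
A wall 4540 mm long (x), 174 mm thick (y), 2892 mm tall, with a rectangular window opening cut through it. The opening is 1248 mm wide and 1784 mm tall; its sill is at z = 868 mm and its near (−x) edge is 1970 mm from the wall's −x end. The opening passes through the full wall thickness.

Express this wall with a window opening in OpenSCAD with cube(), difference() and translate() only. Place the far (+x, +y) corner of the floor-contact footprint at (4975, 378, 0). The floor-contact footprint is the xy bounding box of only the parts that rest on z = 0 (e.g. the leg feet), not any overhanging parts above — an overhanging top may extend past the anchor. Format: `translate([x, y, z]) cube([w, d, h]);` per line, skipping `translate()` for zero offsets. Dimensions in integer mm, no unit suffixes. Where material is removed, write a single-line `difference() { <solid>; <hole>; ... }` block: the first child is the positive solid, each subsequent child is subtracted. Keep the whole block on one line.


difference() { translate([435, 204, 0]) cube([4540, 174, 2892]); translate([2405, 204, 868]) cube([1248, 174, 1784]); }


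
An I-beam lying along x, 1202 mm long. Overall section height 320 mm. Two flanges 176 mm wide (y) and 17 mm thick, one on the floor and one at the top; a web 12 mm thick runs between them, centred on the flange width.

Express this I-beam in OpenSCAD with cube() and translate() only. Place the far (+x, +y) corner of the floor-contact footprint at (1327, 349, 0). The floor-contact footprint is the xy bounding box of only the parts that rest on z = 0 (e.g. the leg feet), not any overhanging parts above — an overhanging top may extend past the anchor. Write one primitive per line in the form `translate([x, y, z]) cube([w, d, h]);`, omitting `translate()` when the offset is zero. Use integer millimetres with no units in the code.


translate([125, 173, 0]) cube([1202, 176, 17]);
translate([125, 255, 17]) cube([1202, 12, 286]);
translate([125, 173, 303]) cube([1202, 176, 17]);


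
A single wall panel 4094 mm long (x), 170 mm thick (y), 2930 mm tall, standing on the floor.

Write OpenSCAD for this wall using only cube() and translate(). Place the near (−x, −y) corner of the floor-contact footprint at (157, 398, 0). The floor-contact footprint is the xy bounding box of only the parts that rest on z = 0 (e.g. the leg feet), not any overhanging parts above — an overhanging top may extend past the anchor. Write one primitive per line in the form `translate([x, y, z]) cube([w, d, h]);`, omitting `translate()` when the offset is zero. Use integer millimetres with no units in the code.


translate([157, 398, 0]) cube([4094, 170, 2930]);


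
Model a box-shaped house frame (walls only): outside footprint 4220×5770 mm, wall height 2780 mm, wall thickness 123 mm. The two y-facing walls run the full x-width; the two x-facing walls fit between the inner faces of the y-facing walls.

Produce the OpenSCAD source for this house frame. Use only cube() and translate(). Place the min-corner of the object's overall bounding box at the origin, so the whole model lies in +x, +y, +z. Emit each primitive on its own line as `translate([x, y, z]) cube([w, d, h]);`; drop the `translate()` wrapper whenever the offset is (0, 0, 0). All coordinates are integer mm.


cube([4220, 123, 2780]);
translate([0, 5647, 0]) cube([4220, 123, 2780]);
translate([0, 123, 0]) cube([123, 5524, 2780]);
translate([4097, 123, 0]) cube([123, 5524, 2780]);


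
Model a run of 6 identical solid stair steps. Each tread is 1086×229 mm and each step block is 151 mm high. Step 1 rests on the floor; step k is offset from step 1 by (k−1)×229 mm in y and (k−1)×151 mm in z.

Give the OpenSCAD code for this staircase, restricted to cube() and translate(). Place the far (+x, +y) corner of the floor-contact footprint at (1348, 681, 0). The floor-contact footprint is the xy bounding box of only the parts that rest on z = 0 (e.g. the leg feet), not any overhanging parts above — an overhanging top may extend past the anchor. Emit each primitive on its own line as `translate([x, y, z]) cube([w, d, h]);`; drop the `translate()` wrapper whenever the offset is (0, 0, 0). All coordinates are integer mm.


translate([262, 452, 0]) cube([1086, 229, 151]);
translate([262, 681, 151]) cube([1086, 229, 151]);
translate([262, 910, 302]) cube([1086, 229, 151]);
translate([262, 1139, 453]) cube([1086, 229, 151]);
translate([262, 1368, 604]) cube([1086, 229, 151]);
translate([262, 1597, 755]) cube([1086, 229, 151]);


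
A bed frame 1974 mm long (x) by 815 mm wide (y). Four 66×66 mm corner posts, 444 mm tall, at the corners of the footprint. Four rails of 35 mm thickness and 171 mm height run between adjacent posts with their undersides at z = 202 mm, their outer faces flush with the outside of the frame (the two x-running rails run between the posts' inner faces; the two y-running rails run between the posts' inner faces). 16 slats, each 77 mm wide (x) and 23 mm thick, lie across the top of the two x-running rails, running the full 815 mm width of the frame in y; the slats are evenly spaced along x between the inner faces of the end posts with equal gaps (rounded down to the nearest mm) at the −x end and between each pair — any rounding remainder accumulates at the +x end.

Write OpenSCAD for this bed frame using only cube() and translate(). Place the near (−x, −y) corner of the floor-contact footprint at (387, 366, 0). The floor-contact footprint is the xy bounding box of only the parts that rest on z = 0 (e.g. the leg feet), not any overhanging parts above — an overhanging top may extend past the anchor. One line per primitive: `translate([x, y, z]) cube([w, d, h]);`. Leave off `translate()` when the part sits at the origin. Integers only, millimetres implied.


translate([387, 366, 0]) cube([66, 66, 444]);
translate([387, 1115, 0]) cube([66, 66, 444]);
translate([2295, 366, 0]) cube([66, 66, 444]);
translate([2295, 1115, 0]) cube([66, 66, 444]);
translate([453, 366, 202]) cube([1842, 35, 171]);
translate([453, 1146, 202]) cube([1842, 35, 171]);
translate([387, 432, 202]) cube([35, 683, 171]);
translate([2326, 432, 202]) cube([35, 683, 171]);
translate([488, 366, 373]) cube([77, 815, 23]);
translate([600, 366, 373]) cube([77, 815, 23]);
translate([712, 366, 373]) cube([77, 815, 23]);
translate([824, 366, 373]) cube([77, 815, 23]);
translate([936, 366, 373]) cube([77, 815, 23]);
translate([1048, 366, 373]) cube([77, 815, 23]);
translate([1160, 366, 373]) cube([77, 815, 23]);
translate([1272, 366, 373]) cube([77, 815, 23]);
translate([1384, 366, 373]) cube([77, 815, 23]);
translate([1496, 366, 373]) cube([77, 815, 23]);
translate([1608, 366, 373]) cube([77, 815, 23]);
translate([1720, 366, 373]) cube([77, 815, 23]);
translate([1832, 366, 373]) cube([77, 815, 23]);
translate([1944, 366, 373]) cube([77, 815, 23]);
translate([2056, 366, 373]) cube([77, 815, 23]);
translate([2168, 366, 373]) cube([77, 815, 23]);


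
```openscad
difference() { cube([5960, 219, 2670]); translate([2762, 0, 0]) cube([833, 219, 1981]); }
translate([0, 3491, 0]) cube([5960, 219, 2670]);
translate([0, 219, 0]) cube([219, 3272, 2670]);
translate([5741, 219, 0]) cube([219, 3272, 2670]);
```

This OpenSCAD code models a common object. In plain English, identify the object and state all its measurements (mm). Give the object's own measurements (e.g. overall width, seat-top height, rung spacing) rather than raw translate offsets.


A single room: four walls, each 2670 mm tall and 219 mm thick, enclosing an outside footprint 5960×3710 mm (x × y), no floor or roof. The front and back walls (−y and +y sides) run the full x-width; the side walls fit between their inner faces. A door opening 833 mm wide and 1981 mm tall is cut through the front wall from the floor up, its −x edge 2762 mm from the wall's −x end.


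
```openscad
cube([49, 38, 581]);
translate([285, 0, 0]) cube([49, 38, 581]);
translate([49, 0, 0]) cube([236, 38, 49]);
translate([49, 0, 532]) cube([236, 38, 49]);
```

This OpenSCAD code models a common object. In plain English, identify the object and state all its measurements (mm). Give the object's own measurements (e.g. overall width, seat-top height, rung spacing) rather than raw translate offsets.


A rectangular picture frame lying in the x–z plane (depth along y). The opening is 236 mm wide (x) by 483 mm tall (z), surrounded by a border 49 mm wide on all four sides. The frame is 38 mm deep and is made of two full-height vertical stiles with two horizontal rails fitted between them.


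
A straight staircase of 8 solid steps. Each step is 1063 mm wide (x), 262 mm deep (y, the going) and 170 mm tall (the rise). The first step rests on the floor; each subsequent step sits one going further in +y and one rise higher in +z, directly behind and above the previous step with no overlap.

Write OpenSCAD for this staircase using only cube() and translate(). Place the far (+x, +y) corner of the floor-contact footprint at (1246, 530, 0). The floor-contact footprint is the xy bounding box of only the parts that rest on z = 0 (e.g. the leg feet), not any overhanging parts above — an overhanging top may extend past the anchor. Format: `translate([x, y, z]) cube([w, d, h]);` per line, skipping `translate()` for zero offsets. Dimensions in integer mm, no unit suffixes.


translate([183, 268, 0]) cube([1063, 262, 170]);
translate([183, 530, 170]) cube([1063, 262, 170]);
translate([183, 792, 340]) cube([1063, 262, 170]);
translate([183, 1054, 510]) cube([1063, 262, 170]);
translate([183, 1316, 680]) cube([1063, 262, 170]);
translate([183, 1578, 850]) cube([1063, 262, 170]);
translate([183, 1840, 1020]) cube([1063, 262, 170]);
translate([183, 2102, 1190]) cube([1063, 262, 170]);


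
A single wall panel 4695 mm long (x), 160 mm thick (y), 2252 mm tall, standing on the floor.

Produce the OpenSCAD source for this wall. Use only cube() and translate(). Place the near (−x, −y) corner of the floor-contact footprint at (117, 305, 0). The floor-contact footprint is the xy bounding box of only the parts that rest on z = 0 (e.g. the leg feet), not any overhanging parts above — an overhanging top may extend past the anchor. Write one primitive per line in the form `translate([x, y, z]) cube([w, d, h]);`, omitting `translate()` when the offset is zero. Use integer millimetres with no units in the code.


translate([117, 305, 0]) cube([4695, 160, 2252]);


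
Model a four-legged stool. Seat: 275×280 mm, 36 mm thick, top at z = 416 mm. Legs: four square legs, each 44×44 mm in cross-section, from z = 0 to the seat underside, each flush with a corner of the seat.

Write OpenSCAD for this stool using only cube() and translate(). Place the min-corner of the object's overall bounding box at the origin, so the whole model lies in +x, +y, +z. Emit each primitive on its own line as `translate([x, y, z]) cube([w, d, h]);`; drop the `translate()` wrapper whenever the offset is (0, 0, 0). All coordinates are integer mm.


// leg_h = 416 - 36 = 380
translate([0, 0, 380]) cube([275, 280, 36]);
cube([44, 44, 380]);
translate([231, 0, 0]) cube([44, 44, 380]);
translate([0, 236, 0]) cube([44, 44, 380]);
translate([231, 236, 0]) cube([44, 44, 380]);


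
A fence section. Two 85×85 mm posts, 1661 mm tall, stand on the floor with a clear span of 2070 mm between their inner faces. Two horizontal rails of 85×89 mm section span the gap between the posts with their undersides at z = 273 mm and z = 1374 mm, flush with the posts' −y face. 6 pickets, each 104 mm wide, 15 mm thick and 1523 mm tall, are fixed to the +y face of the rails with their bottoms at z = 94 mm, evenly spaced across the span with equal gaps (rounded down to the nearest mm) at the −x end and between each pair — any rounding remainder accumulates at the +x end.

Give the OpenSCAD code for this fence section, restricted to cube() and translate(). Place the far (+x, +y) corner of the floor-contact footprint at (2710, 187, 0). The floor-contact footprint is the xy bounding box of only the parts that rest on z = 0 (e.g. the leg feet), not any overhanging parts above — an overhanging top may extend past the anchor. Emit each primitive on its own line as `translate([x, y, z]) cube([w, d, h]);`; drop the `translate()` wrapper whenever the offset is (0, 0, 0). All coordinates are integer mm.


translate([470, 102, 0]) cube([85, 85, 1661]);
translate([2625, 102, 0]) cube([85, 85, 1661]);
translate([555, 102, 273]) cube([2070, 85, 89]);
translate([555, 102, 1374]) cube([2070, 85, 89]);
translate([761, 187, 94]) cube([104, 15, 1523]);
translate([1071, 187, 94]) cube([104, 15, 1523]);
translate([1381, 187, 94]) cube([104, 15, 1523]);
translate([1691, 187, 94]) cube([104, 15, 1523]);
translate([2001, 187, 94]) cube([104, 15, 1523]);
translate([2311, 187, 94]) cube([104, 15, 1523]);


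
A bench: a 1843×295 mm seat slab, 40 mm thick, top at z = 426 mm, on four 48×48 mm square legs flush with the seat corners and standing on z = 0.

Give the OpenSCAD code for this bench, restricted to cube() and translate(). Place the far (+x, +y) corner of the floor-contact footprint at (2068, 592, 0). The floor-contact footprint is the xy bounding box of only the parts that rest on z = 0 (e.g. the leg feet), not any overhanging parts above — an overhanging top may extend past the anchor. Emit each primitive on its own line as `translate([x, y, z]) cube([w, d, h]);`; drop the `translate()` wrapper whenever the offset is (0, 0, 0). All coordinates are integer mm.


translate([225, 297, 386]) cube([1843, 295, 40]);
translate([225, 297, 0]) cube([48, 48, 386]);
translate([225, 544, 0]) cube([48, 48, 386]);
translate([2020, 297, 0]) cube([48, 48, 386]);
translate([2020, 544, 0]) cube([48, 48, 386]);


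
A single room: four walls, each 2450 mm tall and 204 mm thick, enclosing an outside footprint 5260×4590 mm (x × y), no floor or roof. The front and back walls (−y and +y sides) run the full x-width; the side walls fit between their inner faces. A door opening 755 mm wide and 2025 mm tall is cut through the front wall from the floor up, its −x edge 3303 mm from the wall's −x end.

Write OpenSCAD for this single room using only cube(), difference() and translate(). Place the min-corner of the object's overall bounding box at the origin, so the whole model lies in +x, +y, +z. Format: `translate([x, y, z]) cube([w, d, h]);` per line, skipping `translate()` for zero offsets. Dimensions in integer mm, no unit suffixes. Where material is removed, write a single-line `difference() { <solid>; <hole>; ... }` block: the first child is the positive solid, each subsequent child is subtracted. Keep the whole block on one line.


difference() { cube([5260, 204, 2450]); translate([3303, 0, 0]) cube([755, 204, 2025]); }
translate([0, 4386, 0]) cube([5260, 204, 2450]);
translate([0, 204, 0]) cube([204, 4182, 2450]);
translate([5056, 204, 0]) cube([204, 4182, 2450]);
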